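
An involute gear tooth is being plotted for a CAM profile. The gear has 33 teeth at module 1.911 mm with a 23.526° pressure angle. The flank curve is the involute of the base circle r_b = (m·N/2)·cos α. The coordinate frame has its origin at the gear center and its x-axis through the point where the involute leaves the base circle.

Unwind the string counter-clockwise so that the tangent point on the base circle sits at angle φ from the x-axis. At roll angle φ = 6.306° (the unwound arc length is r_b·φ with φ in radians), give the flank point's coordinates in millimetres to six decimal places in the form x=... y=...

x=29.085143 y=0.012832

pitch radius r_p = m·N/2 = 1.911·33/2 = 31.531500
base radius r_b = r_p·cos α = 31.531500·cos 23.526° = 28.910571
roll angle φ = 6.306° = 0.11006046 rad
x = r_b·(cos φ + φ·sin φ) = 28.910571·(0.99394946 + 0.11006046·0.10983840) = 29.085143
y = r_b·(sin φ − φ·cos φ) = 28.910571·(0.10983840 − 0.11006046·0.99394946) = 0.012832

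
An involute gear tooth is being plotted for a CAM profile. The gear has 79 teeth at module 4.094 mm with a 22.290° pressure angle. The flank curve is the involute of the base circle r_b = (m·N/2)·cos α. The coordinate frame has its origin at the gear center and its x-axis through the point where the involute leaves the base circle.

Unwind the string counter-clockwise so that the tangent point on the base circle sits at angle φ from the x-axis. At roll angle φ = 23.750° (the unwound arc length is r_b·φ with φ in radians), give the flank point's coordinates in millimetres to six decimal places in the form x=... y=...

pitch radius r_p = m·N/2 = 4.094·79/2 = 161.713000
base radius r_b = r_p·cos α = 161.713000·cos 22.290° = 149.629147
roll angle φ = 23.750° = 0.41451570 rad
x = r_b·(cos φ + φ·sin φ) = 149.629147·(0.91531148 + 0.41451570·0.40274669) = 161.937087
y = r_b·(sin φ − φ·cos φ) = 149.629147·(0.40274669 − 0.41451570·0.91531148) = 3.491703

x=161.937087 y=3.491703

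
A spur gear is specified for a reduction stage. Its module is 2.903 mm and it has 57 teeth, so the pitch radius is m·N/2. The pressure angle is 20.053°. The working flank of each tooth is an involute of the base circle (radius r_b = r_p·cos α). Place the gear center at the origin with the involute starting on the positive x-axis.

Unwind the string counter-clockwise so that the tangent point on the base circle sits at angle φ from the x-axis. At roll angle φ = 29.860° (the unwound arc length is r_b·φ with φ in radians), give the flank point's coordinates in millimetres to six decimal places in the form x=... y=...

pitch radius r_p = m·N/2 = 2.903·57/2 = 82.735500
base radius r_b = r_p·cos α = 82.735500·cos 20.053° = 77.719730
roll angle φ = 29.860° = 0.52115531 rad
x = r_b·(cos φ + φ·sin φ) = 77.719730·(0.86724455 + 0.52115531·0.49788241) = 87.568266
y = r_b·(sin φ − φ·cos φ) = 77.719730·(0.49788241 − 0.52115531·0.86724455) = 3.568370

x=87.568266 y=3.568370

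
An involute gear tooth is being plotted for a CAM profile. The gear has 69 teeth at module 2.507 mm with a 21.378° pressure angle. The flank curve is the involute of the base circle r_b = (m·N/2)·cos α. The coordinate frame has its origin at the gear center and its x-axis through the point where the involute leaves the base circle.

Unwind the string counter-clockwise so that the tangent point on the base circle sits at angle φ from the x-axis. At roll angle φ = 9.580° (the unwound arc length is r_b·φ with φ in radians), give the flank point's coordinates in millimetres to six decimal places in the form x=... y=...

pitch radius r_p = m·N/2 = 2.507·69/2 = 86.491500
base radius r_b = r_p·cos α = 86.491500·cos 21.378° = 80.540526
roll angle φ = 9.580° = 0.16720254 rad
x = r_b·(cos φ + φ·sin φ) = 80.540526·(0.98605419 + 0.16720254·0.16642456) = 81.658493
y = r_b·(sin φ − φ·cos φ) = 80.540526·(0.16642456 − 0.16720254·0.98605419) = 0.125143

x=81.658493 y=0.125143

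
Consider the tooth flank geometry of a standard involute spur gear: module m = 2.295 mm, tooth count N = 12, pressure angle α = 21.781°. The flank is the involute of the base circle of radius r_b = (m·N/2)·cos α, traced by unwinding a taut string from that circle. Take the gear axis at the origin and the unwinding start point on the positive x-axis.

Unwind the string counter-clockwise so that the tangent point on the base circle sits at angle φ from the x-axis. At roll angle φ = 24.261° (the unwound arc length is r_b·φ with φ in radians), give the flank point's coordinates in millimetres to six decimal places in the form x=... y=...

x=13.882399 y=0.317831

pitch radius r_p = m·N/2 = 2.295·12/2 = 13.770000
base radius r_b = r_p·cos α = 13.770000·cos 21.781° = 12.786945
roll angle φ = 24.261° = 0.42343433 rad
x = r_b·(cos φ + φ·sin φ) = 12.786945·(0.91168317 + 0.42343433·0.41089389) = 13.882399
y = r_b·(sin φ − φ·cos φ) = 12.786945·(0.41089389 − 0.42343433·0.91168317) = 0.317831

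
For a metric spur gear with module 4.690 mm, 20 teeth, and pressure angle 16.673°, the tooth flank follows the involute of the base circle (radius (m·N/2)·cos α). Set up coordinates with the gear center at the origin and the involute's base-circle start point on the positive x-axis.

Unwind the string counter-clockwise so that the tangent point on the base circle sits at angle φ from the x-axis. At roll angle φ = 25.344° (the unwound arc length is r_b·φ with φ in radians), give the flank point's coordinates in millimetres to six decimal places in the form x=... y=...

x=49.110905 y=1.270967

pitch radius r_p = m·N/2 = 4.690·20/2 = 46.900000
base radius r_b = r_p·cos α = 46.900000·cos 16.673° = 44.928221
roll angle φ = 25.344° = 0.44233625 rad
x = r_b·(cos φ + φ·sin φ) = 44.928221·(0.90375410 + 0.44233625·0.42805202) = 49.110905
y = r_b·(sin φ − φ·cos φ) = 44.928221·(0.42805202 − 0.44233625·0.90375410) = 1.270967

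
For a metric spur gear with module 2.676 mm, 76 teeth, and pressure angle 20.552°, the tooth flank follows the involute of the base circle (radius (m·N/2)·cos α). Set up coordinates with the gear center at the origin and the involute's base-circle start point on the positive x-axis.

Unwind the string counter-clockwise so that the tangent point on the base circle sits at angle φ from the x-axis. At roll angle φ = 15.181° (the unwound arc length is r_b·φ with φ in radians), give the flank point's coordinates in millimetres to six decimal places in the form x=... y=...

pitch radius r_p = m·N/2 = 2.676·76/2 = 101.688000
base radius r_b = r_p·cos α = 101.688000·cos 20.552° = 95.215962
roll angle φ = 15.181° = 0.26495843 rad
x = r_b·(cos φ + φ·sin φ) = 95.215962·(0.96510339 + 0.26495843·0.26186915) = 98.499754
y = r_b·(sin φ − φ·cos φ) = 95.215962·(0.26186915 − 0.26495843·0.96510339) = 0.586232

x=98.499754 y=0.586232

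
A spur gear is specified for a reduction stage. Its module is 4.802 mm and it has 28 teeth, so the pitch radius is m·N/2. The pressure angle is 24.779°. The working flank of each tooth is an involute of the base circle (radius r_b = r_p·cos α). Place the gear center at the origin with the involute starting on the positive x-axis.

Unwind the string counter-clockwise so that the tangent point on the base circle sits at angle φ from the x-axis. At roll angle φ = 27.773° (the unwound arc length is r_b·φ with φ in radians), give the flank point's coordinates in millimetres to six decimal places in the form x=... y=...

pitch radius r_p = m·N/2 = 4.802·28/2 = 67.228000
base radius r_b = r_p·cos α = 67.228000·cos 24.779° = 61.038396
roll angle φ = 27.773° = 0.48473029 rad
x = r_b·(cos φ + φ·sin φ) = 61.038396·(0.88480066 + 0.48473029·0.46596974) = 67.793534
y = r_b·(sin φ − φ·cos φ) = 61.038396·(0.46596974 − 0.48473029·0.88480066) = 2.263307

x=67.793534 y=2.263307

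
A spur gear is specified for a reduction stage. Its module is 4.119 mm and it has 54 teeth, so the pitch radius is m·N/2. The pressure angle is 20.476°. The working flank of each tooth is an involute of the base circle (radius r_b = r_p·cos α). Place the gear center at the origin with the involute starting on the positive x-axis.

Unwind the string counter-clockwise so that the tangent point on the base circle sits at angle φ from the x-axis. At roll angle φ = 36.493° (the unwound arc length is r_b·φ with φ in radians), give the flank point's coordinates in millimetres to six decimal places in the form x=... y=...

pitch radius r_p = m·N/2 = 4.119·54/2 = 111.213000
base radius r_b = r_p·cos α = 111.213000·cos 20.476° = 104.186429
roll angle φ = 36.493° = 0.63692300 rad
x = r_b·(cos φ + φ·sin φ) = 104.186429·(0.80392953 + 0.63692300·0.59472457) = 123.223716
y = r_b·(sin φ − φ·cos φ) = 104.186429·(0.59472457 − 0.63692300·0.80392953) = 8.614484

x=123.223716 y=8.614484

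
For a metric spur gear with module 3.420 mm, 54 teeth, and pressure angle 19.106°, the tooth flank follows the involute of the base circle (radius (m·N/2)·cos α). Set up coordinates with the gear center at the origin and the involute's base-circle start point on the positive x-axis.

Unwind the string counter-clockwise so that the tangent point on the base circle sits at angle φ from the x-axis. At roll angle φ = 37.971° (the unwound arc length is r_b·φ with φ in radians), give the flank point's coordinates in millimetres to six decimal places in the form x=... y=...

x=104.361059 y=8.099423

pitch radius r_p = m·N/2 = 3.420·54/2 = 92.340000
base radius r_b = r_p·cos α = 92.340000·cos 19.106° = 87.253418
roll angle φ = 37.971° = 0.66271897 rad
x = r_b·(cos φ + φ·sin φ) = 87.253418·(0.78832227 + 0.66271897·0.61526255) = 104.361059
y = r_b·(sin φ − φ·cos φ) = 87.253418·(0.61526255 − 0.66271897·0.78832227) = 8.099423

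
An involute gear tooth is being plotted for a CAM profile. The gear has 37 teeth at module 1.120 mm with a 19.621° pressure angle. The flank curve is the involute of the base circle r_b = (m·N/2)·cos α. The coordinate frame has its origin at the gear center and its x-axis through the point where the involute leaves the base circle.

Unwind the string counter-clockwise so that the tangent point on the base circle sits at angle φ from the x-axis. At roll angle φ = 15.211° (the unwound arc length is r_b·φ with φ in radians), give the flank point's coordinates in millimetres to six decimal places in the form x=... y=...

pitch radius r_p = m·N/2 = 1.120·37/2 = 20.720000
base radius r_b = r_p·cos α = 20.720000·cos 19.621° = 19.516882
roll angle φ = 15.211° = 0.26548203 rad
x = r_b·(cos φ + φ·sin φ) = 19.516882·(0.96496614 + 0.26548203·0.26237444) = 20.192592
y = r_b·(sin φ − φ·cos φ) = 19.516882·(0.26237444 − 0.26548203·0.96496614) = 0.120873

x=20.192592 y=0.120873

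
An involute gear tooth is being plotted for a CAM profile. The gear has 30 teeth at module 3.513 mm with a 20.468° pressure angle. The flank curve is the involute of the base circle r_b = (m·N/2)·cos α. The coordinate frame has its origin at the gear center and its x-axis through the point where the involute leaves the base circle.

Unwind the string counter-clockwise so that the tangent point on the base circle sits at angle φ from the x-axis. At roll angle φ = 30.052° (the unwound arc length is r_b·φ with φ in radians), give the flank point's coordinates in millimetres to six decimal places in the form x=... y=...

pitch radius r_p = m·N/2 = 3.513·30/2 = 52.695000
base radius r_b = r_p·cos α = 52.695000·cos 20.468° = 49.368240
roll angle φ = 30.052° = 0.52450635 rad
x = r_b·(cos φ + φ·sin φ) = 49.368240·(0.86557126 + 0.52450635·0.50078577) = 55.699054
y = r_b·(sin φ − φ·cos φ) = 49.368240·(0.50078577 − 0.52450635·0.86557126) = 2.309849

x=55.699054 y=2.309849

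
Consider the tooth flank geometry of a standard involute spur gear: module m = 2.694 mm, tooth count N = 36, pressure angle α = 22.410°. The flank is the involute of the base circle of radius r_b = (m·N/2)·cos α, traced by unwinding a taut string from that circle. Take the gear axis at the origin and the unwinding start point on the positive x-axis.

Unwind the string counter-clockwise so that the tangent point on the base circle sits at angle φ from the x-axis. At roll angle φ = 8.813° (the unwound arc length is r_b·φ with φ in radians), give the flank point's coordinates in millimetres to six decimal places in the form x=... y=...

x=45.357050 y=0.054253

pitch radius r_p = m·N/2 = 2.694·36/2 = 48.492000
base radius r_b = r_p·cos α = 48.492000·cos 22.410° = 44.829860
roll angle φ = 8.813° = 0.15381587 rad
x = r_b·(cos φ + φ·sin φ) = 44.829860·(0.98819364 + 0.15381587·0.15321005) = 45.357050
y = r_b·(sin φ − φ·cos φ) = 44.829860·(0.15321005 − 0.15381587·0.98819364) = 0.054253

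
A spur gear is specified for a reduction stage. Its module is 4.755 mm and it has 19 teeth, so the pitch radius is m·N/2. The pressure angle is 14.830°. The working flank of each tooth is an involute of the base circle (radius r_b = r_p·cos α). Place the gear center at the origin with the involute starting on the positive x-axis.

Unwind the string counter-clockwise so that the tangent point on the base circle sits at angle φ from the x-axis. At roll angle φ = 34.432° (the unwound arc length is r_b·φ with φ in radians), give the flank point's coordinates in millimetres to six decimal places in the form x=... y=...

pitch radius r_p = m·N/2 = 4.755·19/2 = 45.172500
base radius r_b = r_p·cos α = 45.172500·cos 14.830° = 43.667782
roll angle φ = 34.432° = 0.60095177 rad
x = r_b·(cos φ + φ·sin φ) = 43.667782·(0.82479783 + 0.60095177·0.56542775) = 50.855177
y = r_b·(sin φ − φ·cos φ) = 43.667782·(0.56542775 − 0.60095177·0.82479783) = 3.046440

x=50.855177 y=3.046440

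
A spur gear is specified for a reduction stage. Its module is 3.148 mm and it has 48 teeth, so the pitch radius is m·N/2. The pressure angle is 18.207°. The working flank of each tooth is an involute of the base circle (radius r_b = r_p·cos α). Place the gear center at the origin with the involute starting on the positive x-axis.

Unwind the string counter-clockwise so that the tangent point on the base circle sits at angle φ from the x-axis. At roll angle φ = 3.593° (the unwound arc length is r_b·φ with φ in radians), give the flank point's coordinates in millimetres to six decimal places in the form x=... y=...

pitch radius r_p = m·N/2 = 3.148·48/2 = 75.552000
base radius r_b = r_p·cos α = 75.552000·cos 18.207° = 71.769405
roll angle φ = 3.593° = 0.06270968 rad
x = r_b·(cos φ + φ·sin φ) = 71.769405·(0.99803439 + 0.06270968·0.06266859) = 71.910383
y = r_b·(sin φ − φ·cos φ) = 71.769405·(0.06266859 − 0.06270968·0.99803439) = 0.005897

x=71.910383 y=0.005897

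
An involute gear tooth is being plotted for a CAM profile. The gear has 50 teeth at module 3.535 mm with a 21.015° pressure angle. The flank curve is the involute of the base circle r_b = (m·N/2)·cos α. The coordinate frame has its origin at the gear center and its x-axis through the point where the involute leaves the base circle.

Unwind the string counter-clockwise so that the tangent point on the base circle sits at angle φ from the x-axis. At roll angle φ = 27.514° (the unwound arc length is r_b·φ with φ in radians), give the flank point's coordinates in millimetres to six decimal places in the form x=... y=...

pitch radius r_p = m·N/2 = 3.535·50/2 = 88.375000
base radius r_b = r_p·cos α = 88.375000·cos 21.015° = 82.496876
roll angle φ = 27.514° = 0.48020989 rad
x = r_b·(cos φ + φ·sin φ) = 82.496876·(0.88689798 + 0.48020989·0.46196534) = 91.467446
y = r_b·(sin φ − φ·cos φ) = 82.496876·(0.46196534 − 0.48020989·0.88689798) = 2.975510

x=91.467446 y=2.975510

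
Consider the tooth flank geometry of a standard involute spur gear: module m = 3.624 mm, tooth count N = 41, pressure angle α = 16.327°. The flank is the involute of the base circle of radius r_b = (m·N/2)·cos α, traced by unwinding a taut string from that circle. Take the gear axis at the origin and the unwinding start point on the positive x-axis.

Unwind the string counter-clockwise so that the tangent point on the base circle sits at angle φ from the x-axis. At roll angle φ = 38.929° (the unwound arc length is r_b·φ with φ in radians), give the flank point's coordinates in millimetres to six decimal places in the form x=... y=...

x=85.901404 y=7.115627

pitch radius r_p = m·N/2 = 3.624·41/2 = 74.292000
base radius r_b = r_p·cos α = 74.292000·cos 16.327° = 71.296021
roll angle φ = 38.929° = 0.67943922 rad
x = r_b·(cos φ + φ·sin φ) = 71.296021·(0.77792521 + 0.67943922·0.62835688) = 85.901404
y = r_b·(sin φ − φ·cos φ) = 71.296021·(0.62835688 − 0.67943922·0.77792521) = 7.115627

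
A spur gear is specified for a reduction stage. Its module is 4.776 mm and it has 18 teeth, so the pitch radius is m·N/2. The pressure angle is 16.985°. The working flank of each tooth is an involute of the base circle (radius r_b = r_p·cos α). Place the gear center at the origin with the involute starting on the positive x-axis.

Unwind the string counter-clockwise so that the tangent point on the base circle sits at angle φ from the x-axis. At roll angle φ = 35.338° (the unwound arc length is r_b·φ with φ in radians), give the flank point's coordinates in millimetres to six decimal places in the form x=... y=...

x=48.199998 y=3.094307

pitch radius r_p = m·N/2 = 4.776·18/2 = 42.984000
base radius r_b = r_p·cos α = 42.984000·cos 16.985° = 41.109092
roll angle φ = 35.338° = 0.61676445 rad
x = r_b·(cos φ + φ·sin φ) = 41.109092·(0.81575416 + 0.61676445·0.57839878) = 48.199998
y = r_b·(sin φ − φ·cos φ) = 41.109092·(0.57839878 − 0.61676445·0.81575416) = 3.094307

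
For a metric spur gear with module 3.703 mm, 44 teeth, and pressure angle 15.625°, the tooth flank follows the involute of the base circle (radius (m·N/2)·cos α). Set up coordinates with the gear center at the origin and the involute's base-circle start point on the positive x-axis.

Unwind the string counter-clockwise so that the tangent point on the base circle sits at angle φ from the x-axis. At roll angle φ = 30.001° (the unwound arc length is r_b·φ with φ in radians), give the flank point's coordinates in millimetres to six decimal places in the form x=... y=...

pitch radius r_p = m·N/2 = 3.703·44/2 = 81.466000
base radius r_b = r_p·cos α = 81.466000·cos 15.625° = 78.455435
roll angle φ = 30.001° = 0.52361623 rad
x = r_b·(cos φ + φ·sin φ) = 78.455435·(0.86601668 + 0.52361623·0.50001511) = 88.484606
y = r_b·(sin φ − φ·cos φ) = 78.455435·(0.50001511 − 0.52361623·0.86601668) = 3.652471

x=88.484606 y=3.652471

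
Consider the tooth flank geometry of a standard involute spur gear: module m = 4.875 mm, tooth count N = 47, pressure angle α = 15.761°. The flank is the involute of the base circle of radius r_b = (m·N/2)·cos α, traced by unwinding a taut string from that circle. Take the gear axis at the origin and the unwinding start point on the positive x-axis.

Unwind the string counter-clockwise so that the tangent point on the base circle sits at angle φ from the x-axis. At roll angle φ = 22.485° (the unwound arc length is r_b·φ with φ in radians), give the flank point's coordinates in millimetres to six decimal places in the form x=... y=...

pitch radius r_p = m·N/2 = 4.875·47/2 = 114.562500
base radius r_b = r_p·cos α = 114.562500·cos 15.761° = 110.255306
roll angle φ = 22.485° = 0.39243728 rad
x = r_b·(cos φ + φ·sin φ) = 110.255306·(0.92397969 + 0.39243728·0.38244155) = 118.421256
y = r_b·(sin φ − φ·cos φ) = 110.255306·(0.38244155 − 0.39243728·0.92397969) = 2.187186

x=118.421256 y=2.187186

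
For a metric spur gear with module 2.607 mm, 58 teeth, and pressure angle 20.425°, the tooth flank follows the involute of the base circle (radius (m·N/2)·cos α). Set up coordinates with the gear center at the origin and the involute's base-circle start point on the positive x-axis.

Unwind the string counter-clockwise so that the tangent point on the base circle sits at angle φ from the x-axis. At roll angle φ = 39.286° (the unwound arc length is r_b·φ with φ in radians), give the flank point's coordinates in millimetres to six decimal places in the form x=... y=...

pitch radius r_p = m·N/2 = 2.607·58/2 = 75.603000
base radius r_b = r_p·cos α = 75.603000·cos 20.425° = 70.849825
roll angle φ = 39.286° = 0.68567005 rad
x = r_b·(cos φ + φ·sin φ) = 70.849825·(0.77399495 + 0.68567005·0.63319177) = 85.597611
y = r_b·(sin φ − φ·cos φ) = 70.849825·(0.63319177 − 0.68567005·0.77399495) = 7.261159

x=85.597611 y=7.261159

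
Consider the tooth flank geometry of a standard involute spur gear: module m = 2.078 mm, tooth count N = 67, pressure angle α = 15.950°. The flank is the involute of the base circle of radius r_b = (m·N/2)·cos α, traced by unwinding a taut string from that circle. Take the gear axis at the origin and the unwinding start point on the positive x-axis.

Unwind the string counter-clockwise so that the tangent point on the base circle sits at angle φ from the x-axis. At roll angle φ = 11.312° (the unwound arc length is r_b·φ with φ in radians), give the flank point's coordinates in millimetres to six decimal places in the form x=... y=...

pitch radius r_p = m·N/2 = 2.078·67/2 = 69.613000
base radius r_b = r_p·cos α = 69.613000·cos 15.950° = 66.933030
roll angle φ = 11.312° = 0.19743164 rad
x = r_b·(cos φ + φ·sin φ) = 66.933030·(0.98057360 + 0.19743164·0.19615152) = 68.224845
y = r_b·(sin φ − φ·cos φ) = 66.933030·(0.19615152 − 0.19743164·0.98057360) = 0.171031

x=68.224845 y=0.171031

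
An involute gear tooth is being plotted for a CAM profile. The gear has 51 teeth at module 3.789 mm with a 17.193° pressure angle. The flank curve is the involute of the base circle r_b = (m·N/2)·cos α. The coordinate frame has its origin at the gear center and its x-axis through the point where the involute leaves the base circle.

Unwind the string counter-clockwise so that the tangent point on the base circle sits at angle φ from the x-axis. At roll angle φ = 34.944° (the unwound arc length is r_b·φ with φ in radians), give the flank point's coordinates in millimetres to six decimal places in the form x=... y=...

x=107.904841 y=6.723554

pitch radius r_p = m·N/2 = 3.789·51/2 = 96.619500
base radius r_b = r_p·cos α = 96.619500·cos 17.193° = 92.302008
roll angle φ = 34.944° = 0.60988785 rad
x = r_b·(cos φ + φ·sin φ) = 92.302008·(0.81971226 + 0.60988785·0.57277554) = 107.904841
y = r_b·(sin φ − φ·cos φ) = 92.302008·(0.57277554 − 0.60988785·0.81971226) = 6.723554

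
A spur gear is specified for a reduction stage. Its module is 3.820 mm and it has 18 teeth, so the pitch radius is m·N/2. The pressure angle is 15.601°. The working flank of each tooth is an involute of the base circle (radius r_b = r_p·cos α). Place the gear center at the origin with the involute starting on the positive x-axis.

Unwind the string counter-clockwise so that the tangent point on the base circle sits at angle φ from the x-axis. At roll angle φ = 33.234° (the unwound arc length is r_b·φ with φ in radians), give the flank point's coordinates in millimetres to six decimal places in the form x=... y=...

x=38.223994 y=2.082473

pitch radius r_p = m·N/2 = 3.820·18/2 = 34.380000
base radius r_b = r_p·cos α = 34.380000·cos 15.601° = 33.113368
roll angle φ = 33.234° = 0.58004272 rad
x = r_b·(cos φ + φ·sin φ) = 33.113368·(0.83643924 + 0.58004272·0.54805967) = 38.223994
y = r_b·(sin φ − φ·cos φ) = 33.113368·(0.54805967 − 0.58004272·0.83643924) = 2.082473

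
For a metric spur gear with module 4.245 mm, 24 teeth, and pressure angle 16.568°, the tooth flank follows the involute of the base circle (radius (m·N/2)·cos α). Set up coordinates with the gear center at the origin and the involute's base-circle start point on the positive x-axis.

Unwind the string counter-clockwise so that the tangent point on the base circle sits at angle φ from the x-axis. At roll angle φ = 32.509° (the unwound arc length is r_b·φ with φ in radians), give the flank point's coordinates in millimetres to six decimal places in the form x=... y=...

x=56.062908 y=2.878183

pitch radius r_p = m·N/2 = 4.245·24/2 = 50.940000
base radius r_b = r_p·cos α = 50.940000·cos 16.568° = 48.825072
roll angle φ = 32.509° = 0.56738909 rad
x = r_b·(cos φ + φ·sin φ) = 48.825072·(0.84330704 + 0.56738909·0.53743208) = 56.062908
y = r_b·(sin φ − φ·cos φ) = 48.825072·(0.53743208 − 0.56738909·0.84330704) = 2.878183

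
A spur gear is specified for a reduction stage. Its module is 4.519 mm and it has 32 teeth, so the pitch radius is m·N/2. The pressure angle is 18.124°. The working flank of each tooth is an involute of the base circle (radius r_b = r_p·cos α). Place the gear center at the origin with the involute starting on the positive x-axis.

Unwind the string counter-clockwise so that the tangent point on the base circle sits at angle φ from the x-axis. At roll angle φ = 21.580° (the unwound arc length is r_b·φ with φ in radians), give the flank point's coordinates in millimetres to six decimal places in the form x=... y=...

x=73.419222 y=1.206574

pitch radius r_p = m·N/2 = 4.519·32/2 = 72.304000
base radius r_b = r_p·cos α = 72.304000·cos 18.124° = 68.716674
roll angle φ = 21.580° = 0.37664205 rad
x = r_b·(cos φ + φ·sin φ) = 68.716674·(0.92990493 + 0.37664205·0.36779998) = 73.419222
y = r_b·(sin φ − φ·cos φ) = 68.716674·(0.36779998 − 0.37664205·0.92990493) = 1.206574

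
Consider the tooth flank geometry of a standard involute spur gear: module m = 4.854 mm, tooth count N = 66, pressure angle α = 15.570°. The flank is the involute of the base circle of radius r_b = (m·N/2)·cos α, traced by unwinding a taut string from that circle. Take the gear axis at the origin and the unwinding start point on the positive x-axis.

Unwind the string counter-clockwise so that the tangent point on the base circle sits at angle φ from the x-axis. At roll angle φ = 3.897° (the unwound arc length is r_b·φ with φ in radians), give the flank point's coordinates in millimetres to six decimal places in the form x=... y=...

pitch radius r_p = m·N/2 = 4.854·66/2 = 160.182000
base radius r_b = r_p·cos α = 160.182000·cos 15.570° = 154.303840
roll angle φ = 3.897° = 0.06801548 rad
x = r_b·(cos φ + φ·sin φ) = 154.303840·(0.99768784 + 0.06801548·0.06796305) = 154.660340
y = r_b·(sin φ − φ·cos φ) = 154.303840·(0.06796305 − 0.06801548·0.99768784) = 0.016176

x=154.660340 y=0.016176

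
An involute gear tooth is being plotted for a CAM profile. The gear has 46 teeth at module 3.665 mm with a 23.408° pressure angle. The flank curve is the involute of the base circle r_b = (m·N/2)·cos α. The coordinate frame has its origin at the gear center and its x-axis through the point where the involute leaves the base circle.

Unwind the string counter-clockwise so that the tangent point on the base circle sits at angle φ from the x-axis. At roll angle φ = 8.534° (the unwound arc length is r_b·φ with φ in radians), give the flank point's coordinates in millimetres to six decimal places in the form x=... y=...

x=78.210786 y=0.085017

pitch radius r_p = m·N/2 = 3.665·46/2 = 84.295000
base radius r_b = r_p·cos α = 84.295000·cos 23.408° = 77.357451
roll angle φ = 8.534° = 0.14894640 rad
x = r_b·(cos φ + φ·sin φ) = 77.357451·(0.98892798 + 0.14894640·0.14839628) = 78.210786
y = r_b·(sin φ − φ·cos φ) = 77.357451·(0.14839628 − 0.14894640·0.98892798) = 0.085017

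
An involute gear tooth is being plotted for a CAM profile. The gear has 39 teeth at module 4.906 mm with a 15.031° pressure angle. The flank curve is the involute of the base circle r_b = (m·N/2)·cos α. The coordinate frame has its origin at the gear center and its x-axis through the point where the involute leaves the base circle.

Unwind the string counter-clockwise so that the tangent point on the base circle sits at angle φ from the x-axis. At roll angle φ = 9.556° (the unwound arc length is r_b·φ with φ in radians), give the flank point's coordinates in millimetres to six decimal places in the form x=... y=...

x=93.669943 y=0.142486

pitch radius r_p = m·N/2 = 4.906·39/2 = 95.667000
base radius r_b = r_p·cos α = 95.667000·cos 15.031° = 92.393816
roll angle φ = 9.556° = 0.16678366 rad
x = r_b·(cos φ + φ·sin φ) = 92.393816·(0.98612382 + 0.16678366·0.16601151) = 93.669943
y = r_b·(sin φ − φ·cos φ) = 92.393816·(0.16601151 − 0.16678366·0.98612382) = 0.142486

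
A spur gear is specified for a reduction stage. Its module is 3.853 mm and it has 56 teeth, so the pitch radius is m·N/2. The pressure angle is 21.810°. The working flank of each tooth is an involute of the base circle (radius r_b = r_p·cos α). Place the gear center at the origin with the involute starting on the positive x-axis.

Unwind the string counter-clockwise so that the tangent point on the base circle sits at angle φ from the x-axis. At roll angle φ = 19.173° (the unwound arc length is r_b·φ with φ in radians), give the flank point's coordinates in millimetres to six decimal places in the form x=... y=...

pitch radius r_p = m·N/2 = 3.853·56/2 = 107.884000
base radius r_b = r_p·cos α = 107.884000·cos 21.810° = 100.161771
roll angle φ = 19.173° = 0.33463198 rad
x = r_b·(cos φ + φ·sin φ) = 100.161771·(0.94453124 + 0.33463198·0.32842158) = 105.613737
y = r_b·(sin φ − φ·cos φ) = 100.161771·(0.32842158 − 0.33463198·0.94453124) = 1.237121

x=105.613737 y=1.237121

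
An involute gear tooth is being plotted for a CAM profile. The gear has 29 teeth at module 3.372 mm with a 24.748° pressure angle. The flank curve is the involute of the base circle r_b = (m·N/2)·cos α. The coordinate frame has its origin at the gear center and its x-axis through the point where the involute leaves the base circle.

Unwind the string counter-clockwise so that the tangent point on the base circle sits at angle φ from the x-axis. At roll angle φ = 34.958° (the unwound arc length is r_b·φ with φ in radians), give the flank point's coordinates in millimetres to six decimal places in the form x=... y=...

x=51.914903 y=3.238273

pitch radius r_p = m·N/2 = 3.372·29/2 = 48.894000
base radius r_b = r_p·cos α = 48.894000·cos 24.748° = 44.403467
roll angle φ = 34.958° = 0.61013220 rad
x = r_b·(cos φ + φ·sin φ) = 44.403467·(0.81957228 + 0.61013220·0.57297581) = 51.914903
y = r_b·(sin φ − φ·cos φ) = 44.403467·(0.57297581 − 0.61013220·0.81957228) = 3.238273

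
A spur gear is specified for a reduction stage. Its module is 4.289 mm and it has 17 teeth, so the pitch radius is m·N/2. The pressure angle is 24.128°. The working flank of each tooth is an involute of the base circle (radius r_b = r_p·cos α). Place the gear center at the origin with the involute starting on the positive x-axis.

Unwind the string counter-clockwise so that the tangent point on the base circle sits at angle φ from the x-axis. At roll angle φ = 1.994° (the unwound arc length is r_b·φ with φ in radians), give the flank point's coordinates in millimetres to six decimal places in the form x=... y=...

x=33.291603 y=0.000467

pitch radius r_p = m·N/2 = 4.289·17/2 = 36.456500
base radius r_b = r_p·cos α = 36.456500·cos 24.128° = 33.271460
roll angle φ = 1.994° = 0.03480187 rad
x = r_b·(cos φ + φ·sin φ) = 33.271460·(0.99939448 + 0.03480187·0.03479484) = 33.291603
y = r_b·(sin φ − φ·cos φ) = 33.271460·(0.03479484 − 0.03480187·0.99939448) = 0.000467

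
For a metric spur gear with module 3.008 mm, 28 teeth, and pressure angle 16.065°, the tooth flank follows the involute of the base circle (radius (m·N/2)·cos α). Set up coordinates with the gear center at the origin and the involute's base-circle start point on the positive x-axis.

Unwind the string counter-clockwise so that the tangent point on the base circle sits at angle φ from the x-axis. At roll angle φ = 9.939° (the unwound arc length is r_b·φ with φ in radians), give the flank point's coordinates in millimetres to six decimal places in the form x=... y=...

x=41.071743 y=0.070200

pitch radius r_p = m·N/2 = 3.008·28/2 = 42.112000
base radius r_b = r_p·cos α = 42.112000·cos 16.065° = 40.467458
roll angle φ = 9.939° = 0.17346827 rad
x = r_b·(cos φ + φ·sin φ) = 40.467458·(0.98499207 + 0.17346827·0.17259960) = 41.071743
y = r_b·(sin φ − φ·cos φ) = 40.467458·(0.17259960 − 0.17346827·0.98499207) = 0.070200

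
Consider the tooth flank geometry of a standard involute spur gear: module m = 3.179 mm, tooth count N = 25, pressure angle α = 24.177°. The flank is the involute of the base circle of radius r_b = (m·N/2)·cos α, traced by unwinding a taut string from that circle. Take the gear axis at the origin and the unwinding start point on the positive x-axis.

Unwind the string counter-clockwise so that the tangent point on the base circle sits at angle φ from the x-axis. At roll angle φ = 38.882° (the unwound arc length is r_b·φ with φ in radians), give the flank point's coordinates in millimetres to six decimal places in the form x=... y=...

x=43.662599 y=3.605403

pitch radius r_p = m·N/2 = 3.179·25/2 = 39.737500
base radius r_b = r_p·cos α = 39.737500·cos 24.177° = 36.251909
roll angle φ = 38.882° = 0.67861892 rad
x = r_b·(cos φ + φ·sin φ) = 36.251909·(0.77844039 + 0.67861892·0.62771853) = 43.662599
y = r_b·(sin φ − φ·cos φ) = 36.251909·(0.62771853 − 0.67861892·0.77844039) = 3.605403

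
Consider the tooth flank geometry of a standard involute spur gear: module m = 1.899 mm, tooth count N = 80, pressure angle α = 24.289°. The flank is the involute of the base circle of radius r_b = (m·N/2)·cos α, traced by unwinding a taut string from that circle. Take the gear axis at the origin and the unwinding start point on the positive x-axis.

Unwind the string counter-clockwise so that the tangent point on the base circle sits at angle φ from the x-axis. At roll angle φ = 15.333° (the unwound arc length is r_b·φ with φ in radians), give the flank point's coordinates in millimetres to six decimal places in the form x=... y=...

pitch radius r_p = m·N/2 = 1.899·80/2 = 75.960000
base radius r_b = r_p·cos α = 75.960000·cos 24.289° = 69.236193
roll angle φ = 15.333° = 0.26761133 rad
x = r_b·(cos φ + φ·sin φ) = 69.236193·(0.96440528 + 0.26761133·0.26442855) = 71.671185
y = r_b·(sin φ − φ·cos φ) = 69.236193·(0.26442855 − 0.26761133·0.96440528) = 0.439149

x=71.671185 y=0.439149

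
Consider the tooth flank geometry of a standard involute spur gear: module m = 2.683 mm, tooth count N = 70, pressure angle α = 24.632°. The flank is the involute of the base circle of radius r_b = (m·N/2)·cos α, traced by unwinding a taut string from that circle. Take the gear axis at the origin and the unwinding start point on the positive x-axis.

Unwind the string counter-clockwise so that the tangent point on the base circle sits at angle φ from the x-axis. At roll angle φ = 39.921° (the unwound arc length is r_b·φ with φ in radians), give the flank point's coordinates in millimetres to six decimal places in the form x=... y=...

pitch radius r_p = m·N/2 = 2.683·70/2 = 93.905000
base radius r_b = r_p·cos α = 93.905000·cos 24.632° = 85.359971
roll angle φ = 39.921° = 0.69675289 rad
x = r_b·(cos φ + φ·sin φ) = 85.359971·(0.76693000 + 0.69675289·0.64173077) = 103.631936
y = r_b·(sin φ − φ·cos φ) = 85.359971·(0.64173077 − 0.69675289·0.76693000) = 9.165107

x=103.631936 y=9.165107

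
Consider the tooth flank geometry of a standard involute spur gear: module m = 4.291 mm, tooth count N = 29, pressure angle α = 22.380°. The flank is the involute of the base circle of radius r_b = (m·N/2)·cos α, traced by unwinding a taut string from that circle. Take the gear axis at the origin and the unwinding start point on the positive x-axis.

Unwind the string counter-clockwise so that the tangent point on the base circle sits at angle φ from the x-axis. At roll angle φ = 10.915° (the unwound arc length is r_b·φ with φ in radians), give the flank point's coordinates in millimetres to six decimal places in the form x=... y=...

pitch radius r_p = m·N/2 = 4.291·29/2 = 62.219500
base radius r_b = r_p·cos α = 62.219500·cos 22.380° = 57.533065
roll angle φ = 10.915° = 0.19050269 rad
x = r_b·(cos φ + φ·sin φ) = 57.533065·(0.98190917 + 0.19050269·0.18935251) = 58.567586
y = r_b·(sin φ − φ·cos φ) = 57.533065·(0.18935251 − 0.19050269·0.98190917) = 0.132106

x=58.567586 y=0.132106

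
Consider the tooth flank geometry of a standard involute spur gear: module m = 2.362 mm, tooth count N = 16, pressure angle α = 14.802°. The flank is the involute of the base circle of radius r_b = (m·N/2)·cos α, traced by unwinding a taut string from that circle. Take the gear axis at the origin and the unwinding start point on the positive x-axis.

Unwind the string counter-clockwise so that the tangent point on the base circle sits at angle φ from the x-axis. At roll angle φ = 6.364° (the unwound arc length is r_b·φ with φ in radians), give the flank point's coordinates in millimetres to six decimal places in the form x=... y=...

pitch radius r_p = m·N/2 = 2.362·16/2 = 18.896000
base radius r_b = r_p·cos α = 18.896000·cos 14.802° = 18.268926
roll angle φ = 6.364° = 0.11107275 rad
x = r_b·(cos φ + φ·sin φ) = 18.268926·(0.99383776 + 0.11107275·0.11084451) = 18.381272
y = r_b·(sin φ − φ·cos φ) = 18.268926·(0.11084451 − 0.11107275·0.99383776) = 0.008334

x=18.381272 y=0.008334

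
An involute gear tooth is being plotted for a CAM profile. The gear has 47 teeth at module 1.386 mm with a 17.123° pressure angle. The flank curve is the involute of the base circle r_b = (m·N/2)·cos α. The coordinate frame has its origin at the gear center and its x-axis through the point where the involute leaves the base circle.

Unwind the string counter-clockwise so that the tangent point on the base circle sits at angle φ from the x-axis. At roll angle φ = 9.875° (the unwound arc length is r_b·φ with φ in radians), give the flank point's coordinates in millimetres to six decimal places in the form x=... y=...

x=31.586177 y=0.052963

pitch radius r_p = m·N/2 = 1.386·47/2 = 32.571000
base radius r_b = r_p·cos α = 32.571000·cos 17.123° = 31.127287
roll angle φ = 9.875° = 0.17235126 rad
x = r_b·(cos φ + φ·sin φ) = 31.127287·(0.98518425 + 0.17235126·0.17149925) = 31.586177
y = r_b·(sin φ − φ·cos φ) = 31.127287·(0.17149925 − 0.17235126·0.98518425) = 0.052963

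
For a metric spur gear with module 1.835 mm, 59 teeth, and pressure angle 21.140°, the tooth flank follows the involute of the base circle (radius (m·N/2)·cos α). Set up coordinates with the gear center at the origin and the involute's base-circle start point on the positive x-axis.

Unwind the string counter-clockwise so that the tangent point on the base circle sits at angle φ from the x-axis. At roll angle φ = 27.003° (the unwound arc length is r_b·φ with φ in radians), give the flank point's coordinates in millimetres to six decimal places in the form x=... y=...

x=55.789195 y=1.722942

pitch radius r_p = m·N/2 = 1.835·59/2 = 54.132500
base radius r_b = r_p·cos α = 54.132500·cos 21.140° = 50.489490
roll angle φ = 27.003° = 0.47129126 rad
x = r_b·(cos φ + φ·sin φ) = 50.489490·(0.89098275 + 0.47129126·0.45403715) = 55.789195
y = r_b·(sin φ − φ·cos φ) = 50.489490·(0.45403715 − 0.47129126·0.89098275) = 1.722942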